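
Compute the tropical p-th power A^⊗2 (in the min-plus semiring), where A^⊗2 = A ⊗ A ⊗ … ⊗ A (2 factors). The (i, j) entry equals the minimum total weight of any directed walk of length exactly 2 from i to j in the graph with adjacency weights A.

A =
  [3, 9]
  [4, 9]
A^⊗2 =
  [6, 12]
  [7, 13]

Each entry (A^⊗2)_ij equals the minimum over all length-2 walks i = v_0 → v_1 → … → v_2 = j of Σ_t A[v_t][v_{t+1}]. For example, for (i, j) = (0, 1) we minimise over 2 possible intermediate vertex sequences; the minimum is 12, attained along the walk 0 → 0 → 1.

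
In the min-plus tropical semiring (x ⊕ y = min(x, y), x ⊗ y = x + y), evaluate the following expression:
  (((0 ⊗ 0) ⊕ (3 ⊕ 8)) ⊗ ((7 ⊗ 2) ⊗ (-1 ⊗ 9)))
(((0 ⊗ 0) ⊕ (3 ⊕ 8)) ⊗ ((7 ⊗ 2) ⊗ (-1 ⊗ 9))) = 17

Expand innermost to outermost. Recall ⊕ takes the minimum of its arguments and ⊗ takes their sum. Working out the expression (((0 ⊗ 0) ⊕ (3 ⊕ 8)) ⊗ ((7 ⊗ 2) ⊗ (-1 ⊗ 9))) gives 17.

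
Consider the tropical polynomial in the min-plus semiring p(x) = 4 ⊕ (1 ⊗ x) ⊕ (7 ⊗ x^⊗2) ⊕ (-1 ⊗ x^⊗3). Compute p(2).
p(2) = 3

A tropical monomial a ⊗ x^⊗i evaluates to a + i · x. Evaluating each term at x = 2:
  Term 0 contributes 4 + 0 · 2 = 4
  Term 1 contributes 1 + 1 · 2 = 3
  Term 2 contributes 7 + 2 · 2 = 11
  Term 3 contributes -1 + 3 · 2 = 5
p(2) = ⊕ of these = min[4, 3, 11, 5] = 3.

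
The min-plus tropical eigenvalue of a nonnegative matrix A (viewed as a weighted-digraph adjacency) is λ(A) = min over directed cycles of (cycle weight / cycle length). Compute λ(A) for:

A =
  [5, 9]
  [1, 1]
λ(A) = 1

Enumerate directed cycles and compute their means (weight / length). Sample:
  cycle 0 → 0: weight = 5, length = 1, mean = 5/1 ≈ 5.000
  cycle 1 → 1: weight = 1, length = 1, mean = 1/1 ≈ 1.000
  cycle 0 → 1 → 0: weight = 10, length = 2, mean = 10/2 ≈ 5.000
  cycle 1 → 0 → 1: weight = 10, length = 2, mean = 10/2 ≈ 5.000
Minimum mean = 1.000, attained e.g. along the cycle 1 → 1 with weight 1 and length 1. So λ(A) = 1/1 = 1.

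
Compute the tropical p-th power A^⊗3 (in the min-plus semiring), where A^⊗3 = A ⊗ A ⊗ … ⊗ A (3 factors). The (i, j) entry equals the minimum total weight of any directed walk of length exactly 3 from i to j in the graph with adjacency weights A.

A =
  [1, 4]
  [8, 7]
A^⊗3 =
  [3, 6]
  [10, 13]

Each entry (A^⊗3)_ij equals the minimum over all length-3 walks i = v_0 → v_1 → … → v_3 = j of Σ_t A[v_t][v_{t+1}]. For example, for (i, j) = (0, 1) we minimise over 4 possible intermediate vertex sequences; the minimum is 6, attained along the walk 0 → 0 → 0 → 1.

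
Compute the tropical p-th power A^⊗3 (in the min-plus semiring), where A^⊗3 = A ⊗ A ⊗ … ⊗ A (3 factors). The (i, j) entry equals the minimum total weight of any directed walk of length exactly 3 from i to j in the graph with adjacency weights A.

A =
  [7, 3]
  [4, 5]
A^⊗3 =
  [12, 10]
  [11, 12]

Each entry (A^⊗3)_ij equals the minimum over all length-3 walks i = v_0 → v_1 → … → v_3 = j of Σ_t A[v_t][v_{t+1}]. For example, for (i, j) = (0, 1) we minimise over 4 possible intermediate vertex sequences; the minimum is 10, attained along the walk 0 → 1 → 0 → 1.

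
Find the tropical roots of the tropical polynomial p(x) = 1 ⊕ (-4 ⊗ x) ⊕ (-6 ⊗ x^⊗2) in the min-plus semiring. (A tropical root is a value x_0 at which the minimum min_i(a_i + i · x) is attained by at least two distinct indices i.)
Roots: {2, 5}

Each tropical root is a break point of the lower envelope of the lines y = a_i + i · x (there are 3 lines, with slopes 0, 1, ..., 2). Only the lines that attain the minimum somewhere contribute to roots; other lines are dominated. Here the surviving (envelope) indices are i = 2, i = 1, i = 0.
Intersections between consecutive envelope lines give the roots: for adjacent envelope indices i < j the intersection is x = (a_i − a_j) / (j − i). Reading off the sorted break points: {2, 5}.
Verification: at each break x_0, at least two indices attain the minimum of min_i(a_i + i · x_0).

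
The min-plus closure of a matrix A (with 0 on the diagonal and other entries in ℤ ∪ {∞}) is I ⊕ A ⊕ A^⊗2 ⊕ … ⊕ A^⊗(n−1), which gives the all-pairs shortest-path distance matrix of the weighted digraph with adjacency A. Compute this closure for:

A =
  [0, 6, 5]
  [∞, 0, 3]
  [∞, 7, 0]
Closure =
  [0, 6, 5]
  [∞, 0, 3]
  [∞, 7, 0]

This is the Floyd-Warshall all-pairs shortest-path computation. For each intermediate vertex k = 0, 1, …, 2, update dist[i][j] ← min(dist[i][j], dist[i][k] + dist[k][j]). The final matrix gives, for each (i, j), the minimum total weight of any directed path from i to j (possibly empty when i = j).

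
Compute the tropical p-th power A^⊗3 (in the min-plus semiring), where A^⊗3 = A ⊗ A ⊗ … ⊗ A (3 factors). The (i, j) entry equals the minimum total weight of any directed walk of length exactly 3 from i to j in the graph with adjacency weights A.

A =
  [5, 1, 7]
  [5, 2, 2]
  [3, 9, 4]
A^⊗3 =
  [6, 5, 5]
  [7, 6, 6]
  [9, 6, 6]

Each entry (A^⊗3)_ij equals the minimum over all length-3 walks i = v_0 → v_1 → … → v_3 = j of Σ_t A[v_t][v_{t+1}]. For example, for (i, j) = (0, 2) we minimise over 9 possible intermediate vertex sequences; the minimum is 5, attained along the walk 0 → 1 → 1 → 2.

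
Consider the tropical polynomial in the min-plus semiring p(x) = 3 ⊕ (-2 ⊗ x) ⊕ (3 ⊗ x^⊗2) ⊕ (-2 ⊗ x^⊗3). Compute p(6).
p(6) = 3

A tropical monomial a ⊗ x^⊗i evaluates to a + i · x. Evaluating each term at x = 6:
  Term 0 contributes 3 + 0 · 6 = 3
  Term 1 contributes -2 + 1 · 6 = 4
  Term 2 contributes 3 + 2 · 6 = 15
  Term 3 contributes -2 + 3 · 6 = 16
p(6) = ⊕ of these = min[3, 4, 15, 16] = 3.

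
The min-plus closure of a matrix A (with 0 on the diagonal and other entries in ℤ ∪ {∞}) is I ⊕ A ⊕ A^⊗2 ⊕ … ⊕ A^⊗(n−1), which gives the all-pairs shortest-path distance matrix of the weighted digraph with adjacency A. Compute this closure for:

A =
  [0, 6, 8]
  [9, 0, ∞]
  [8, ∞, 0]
Closure =
  [0, 6, 8]
  [9, 0, 17]
  [8, 14, 0]

This is the Floyd-Warshall all-pairs shortest-path computation. For each intermediate vertex k = 0, 1, …, 2, update dist[i][j] ← min(dist[i][j], dist[i][k] + dist[k][j]). The final matrix gives, for each (i, j), the minimum total weight of any directed path from i to j (possibly empty when i = j).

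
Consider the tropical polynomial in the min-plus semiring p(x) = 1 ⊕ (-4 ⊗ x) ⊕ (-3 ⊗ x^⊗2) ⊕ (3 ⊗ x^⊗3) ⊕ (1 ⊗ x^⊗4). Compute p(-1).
p(-1) = -5

A tropical monomial a ⊗ x^⊗i evaluates to a + i · x. Evaluating each term at x = -1:
  Term 0 contributes 1 + 0 · -1 = 1
  Term 1 contributes -4 + 1 · -1 = -5
  Term 2 contributes -3 + 2 · -1 = -5
  Term 3 contributes 3 + 3 · -1 = 0
  Term 4 contributes 1 + 4 · -1 = -3
p(-1) = ⊕ of these = min[1, -5, -5, 0, -3] = -5.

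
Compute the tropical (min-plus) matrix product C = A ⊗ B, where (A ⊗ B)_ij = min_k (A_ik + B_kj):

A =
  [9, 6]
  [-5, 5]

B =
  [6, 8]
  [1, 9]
A ⊗ B =
  [7, 15]
  [1, 3]

Apply the min-plus product entry-by-entry:
  C[0][0] = min over k of (A[0][0] + B[0][0] = 9 + 6 = 15, A[0][1] + B[1][0] = 6 + 1 = 7) = 7 (attained at k = 1)
  C[0][1] = min over k of (A[0][0] + B[0][1] = 9 + 8 = 17, A[0][1] + B[1][1] = 6 + 9 = 15) = 15 (attained at k = 1)
  C[1][0] = min over k of (A[1][0] + B[0][0] = -5 + 6 = 1, A[1][1] + B[1][0] = 5 + 1 = 6) = 1 (attained at k = 0)
  C[1][1] = min over k of (A[1][0] + B[0][1] = -5 + 8 = 3, A[1][1] + B[1][1] = 5 + 9 = 14) = 3 (attained at k = 0)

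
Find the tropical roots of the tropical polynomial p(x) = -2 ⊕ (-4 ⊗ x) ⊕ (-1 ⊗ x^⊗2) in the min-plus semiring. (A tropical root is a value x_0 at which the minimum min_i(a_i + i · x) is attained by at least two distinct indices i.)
Roots: {-3, 2}

Each tropical root is a break point of the lower envelope of the lines y = a_i + i · x (there are 3 lines, with slopes 0, 1, ..., 2). Only the lines that attain the minimum somewhere contribute to roots; other lines are dominated. Here the surviving (envelope) indices are i = 2, i = 1, i = 0.
Intersections between consecutive envelope lines give the roots: for adjacent envelope indices i < j the intersection is x = (a_i − a_j) / (j − i). Reading off the sorted break points: {-3, 2}.
Verification: at each break x_0, at least two indices attain the minimum of min_i(a_i + i · x_0).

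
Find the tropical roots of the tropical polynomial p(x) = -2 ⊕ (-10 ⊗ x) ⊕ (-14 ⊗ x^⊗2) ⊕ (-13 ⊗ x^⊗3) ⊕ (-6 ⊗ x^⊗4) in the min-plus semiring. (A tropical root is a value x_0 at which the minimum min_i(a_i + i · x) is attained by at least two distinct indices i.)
Roots: {-7, -1, 4, 8}

Each tropical root is a break point of the lower envelope of the lines y = a_i + i · x (there are 5 lines, with slopes 0, 1, ..., 4). Only the lines that attain the minimum somewhere contribute to roots; other lines are dominated. Here the surviving (envelope) indices are i = 4, i = 3, i = 2, i = 1, i = 0.
Intersections between consecutive envelope lines give the roots: for adjacent envelope indices i < j the intersection is x = (a_i − a_j) / (j − i). Reading off the sorted break points: {-7, -1, 4, 8}.
Verification: at each break x_0, at least two indices attain the minimum of min_i(a_i + i · x_0).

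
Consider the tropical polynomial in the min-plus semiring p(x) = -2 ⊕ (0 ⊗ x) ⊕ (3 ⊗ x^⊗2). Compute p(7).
p(7) = -2

A tropical monomial a ⊗ x^⊗i evaluates to a + i · x. Evaluating each term at x = 7:
  Term 0 contributes -2 + 0 · 7 = -2
  Term 1 contributes 0 + 1 · 7 = 7
  Term 2 contributes 3 + 2 · 7 = 17
p(7) = ⊕ of these = min[-2, 7, 17] = -2.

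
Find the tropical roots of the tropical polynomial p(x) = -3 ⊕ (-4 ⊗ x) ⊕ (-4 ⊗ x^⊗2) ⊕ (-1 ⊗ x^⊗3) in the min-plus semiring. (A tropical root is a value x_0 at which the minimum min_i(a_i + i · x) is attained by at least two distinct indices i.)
Roots: {-3, 0, 1}

Each tropical root is a break point of the lower envelope of the lines y = a_i + i · x (there are 4 lines, with slopes 0, 1, ..., 3). Only the lines that attain the minimum somewhere contribute to roots; other lines are dominated. Here the surviving (envelope) indices are i = 3, i = 2, i = 1, i = 0.
Intersections between consecutive envelope lines give the roots: for adjacent envelope indices i < j the intersection is x = (a_i − a_j) / (j − i). Reading off the sorted break points: {-3, 0, 1}.
Verification: at each break x_0, at least two indices attain the minimum of min_i(a_i + i · x_0).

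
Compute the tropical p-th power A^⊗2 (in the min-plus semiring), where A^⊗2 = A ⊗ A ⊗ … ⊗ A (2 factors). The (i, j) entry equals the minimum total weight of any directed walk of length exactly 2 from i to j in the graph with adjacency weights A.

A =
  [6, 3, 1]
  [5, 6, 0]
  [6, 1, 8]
A^⊗2 =
  [7, 2, 3]
  [6, 1, 6]
  [6, 7, 1]

Each entry (A^⊗2)_ij equals the minimum over all length-2 walks i = v_0 → v_1 → … → v_2 = j of Σ_t A[v_t][v_{t+1}]. For example, for (i, j) = (0, 2) we minimise over 3 possible intermediate vertex sequences; the minimum is 3, attained along the walk 0 → 1 → 2.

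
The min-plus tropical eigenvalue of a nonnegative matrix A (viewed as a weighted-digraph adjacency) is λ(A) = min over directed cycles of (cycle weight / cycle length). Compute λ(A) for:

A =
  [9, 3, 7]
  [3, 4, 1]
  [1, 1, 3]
λ(A) = 1

Enumerate directed cycles and compute their means (weight / length). Sample:
  cycle 0 → 0: weight = 9, length = 1, mean = 9/1 ≈ 9.000
  cycle 1 → 1: weight = 4, length = 1, mean = 4/1 ≈ 4.000
  cycle 2 → 2: weight = 3, length = 1, mean = 3/1 ≈ 3.000
  cycle 0 → 1 → 0: weight = 6, length = 2, mean = 6/2 ≈ 3.000
  cycle 0 → 2 → 0: weight = 8, length = 2, mean = 8/2 ≈ 4.000
  cycle 1 → 0 → 1: weight = 6, length = 2, mean = 6/2 ≈ 3.000
Minimum mean = 1.000, attained e.g. along the cycle 1 → 2 → 1 with weight 2 and length 2. So λ(A) = 2/2 = 1.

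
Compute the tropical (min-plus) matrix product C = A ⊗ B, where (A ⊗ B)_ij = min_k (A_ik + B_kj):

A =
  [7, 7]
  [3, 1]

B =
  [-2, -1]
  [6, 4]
A ⊗ B =
  [5, 6]
  [1, 2]

Apply the min-plus product entry-by-entry:
  C[0][0] = min over k of (A[0][0] + B[0][0] = 7 + -2 = 5, A[0][1] + B[1][0] = 7 + 6 = 13) = 5 (attained at k = 0)
  C[0][1] = min over k of (A[0][0] + B[0][1] = 7 + -1 = 6, A[0][1] + B[1][1] = 7 + 4 = 11) = 6 (attained at k = 0)
  C[1][0] = min over k of (A[1][0] + B[0][0] = 3 + -2 = 1, A[1][1] + B[1][0] = 1 + 6 = 7) = 1 (attained at k = 0)
  C[1][1] = min over k of (A[1][0] + B[0][1] = 3 + -1 = 2, A[1][1] + B[1][1] = 1 + 4 = 5) = 2 (attained at k = 0)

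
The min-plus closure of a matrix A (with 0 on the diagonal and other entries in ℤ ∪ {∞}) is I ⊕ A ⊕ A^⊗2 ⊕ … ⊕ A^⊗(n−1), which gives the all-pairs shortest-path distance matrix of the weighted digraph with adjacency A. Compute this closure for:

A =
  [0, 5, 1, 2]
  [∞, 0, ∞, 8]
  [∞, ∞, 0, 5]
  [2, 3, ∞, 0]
Closure =
  [0, 5, 1, 2]
  [10, 0, 11, 8]
  [7, 8, 0, 5]
  [2, 3, 3, 0]

This is the Floyd-Warshall all-pairs shortest-path computation. For each intermediate vertex k = 0, 1, …, 3, update dist[i][j] ← min(dist[i][j], dist[i][k] + dist[k][j]). The final matrix gives, for each (i, j), the minimum total weight of any directed path from i to j (possibly empty when i = j).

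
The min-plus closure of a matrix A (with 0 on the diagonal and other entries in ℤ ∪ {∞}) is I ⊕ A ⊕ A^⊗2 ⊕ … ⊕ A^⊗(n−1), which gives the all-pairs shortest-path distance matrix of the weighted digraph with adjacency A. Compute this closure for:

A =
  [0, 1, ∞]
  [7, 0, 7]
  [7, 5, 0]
Closure =
  [0, 1, 8]
  [7, 0, 7]
  [7, 5, 0]

This is the Floyd-Warshall all-pairs shortest-path computation. For each intermediate vertex k = 0, 1, …, 2, update dist[i][j] ← min(dist[i][j], dist[i][k] + dist[k][j]). The final matrix gives, for each (i, j), the minimum total weight of any directed path from i to j (possibly empty when i = j).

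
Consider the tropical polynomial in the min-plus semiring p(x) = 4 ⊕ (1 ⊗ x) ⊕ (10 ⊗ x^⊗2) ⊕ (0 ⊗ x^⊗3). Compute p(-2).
p(-2) = -6

A tropical monomial a ⊗ x^⊗i evaluates to a + i · x. Evaluating each term at x = -2:
  Term 0 contributes 4 + 0 · -2 = 4
  Term 1 contributes 1 + 1 · -2 = -1
  Term 2 contributes 10 + 2 · -2 = 6
  Term 3 contributes 0 + 3 · -2 = -6
p(-2) = ⊕ of these = min[4, -1, 6, -6] = -6.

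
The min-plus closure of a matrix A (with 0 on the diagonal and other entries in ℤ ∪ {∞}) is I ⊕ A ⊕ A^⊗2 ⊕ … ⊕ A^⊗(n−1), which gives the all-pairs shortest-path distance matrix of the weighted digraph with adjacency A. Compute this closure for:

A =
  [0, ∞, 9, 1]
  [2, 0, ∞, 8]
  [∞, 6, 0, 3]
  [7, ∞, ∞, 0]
Closure =
  [0, 15, 9, 1]
  [2, 0, 11, 3]
  [8, 6, 0, 3]
  [7, 22, 16, 0]

This is the Floyd-Warshall all-pairs shortest-path computation. For each intermediate vertex k = 0, 1, …, 3, update dist[i][j] ← min(dist[i][j], dist[i][k] + dist[k][j]). The final matrix gives, for each (i, j), the minimum total weight of any directed path from i to j (possibly empty when i = j).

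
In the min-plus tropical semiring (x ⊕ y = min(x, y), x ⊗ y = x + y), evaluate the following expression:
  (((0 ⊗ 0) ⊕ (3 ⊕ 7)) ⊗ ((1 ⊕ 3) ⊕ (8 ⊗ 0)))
(((0 ⊗ 0) ⊕ (3 ⊕ 7)) ⊗ ((1 ⊕ 3) ⊕ (8 ⊗ 0))) = 1

Expand innermost to outermost. Recall ⊕ takes the minimum of its arguments and ⊗ takes their sum. Working out the expression (((0 ⊗ 0) ⊕ (3 ⊕ 7)) ⊗ ((1 ⊕ 3) ⊕ (8 ⊗ 0))) gives 1.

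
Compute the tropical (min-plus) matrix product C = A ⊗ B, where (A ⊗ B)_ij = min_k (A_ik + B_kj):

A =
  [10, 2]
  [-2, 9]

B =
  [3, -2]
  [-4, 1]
A ⊗ B =
  [-2, 3]
  [1, -4]

Apply the min-plus product entry-by-entry:
  C[0][0] = min over k of (A[0][0] + B[0][0] = 10 + 3 = 13, A[0][1] + B[1][0] = 2 + -4 = -2) = -2 (attained at k = 1)
  C[0][1] = min over k of (A[0][0] + B[0][1] = 10 + -2 = 8, A[0][1] + B[1][1] = 2 + 1 = 3) = 3 (attained at k = 1)
  C[1][0] = min over k of (A[1][0] + B[0][0] = -2 + 3 = 1, A[1][1] + B[1][0] = 9 + -4 = 5) = 1 (attained at k = 0)
  C[1][1] = min over k of (A[1][0] + B[0][1] = -2 + -2 = -4, A[1][1] + B[1][1] = 9 + 1 = 10) = -4 (attained at k = 0)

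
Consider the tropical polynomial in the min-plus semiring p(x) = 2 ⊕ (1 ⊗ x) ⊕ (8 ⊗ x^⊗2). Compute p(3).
p(3) = 2

A tropical monomial a ⊗ x^⊗i evaluates to a + i · x. Evaluating each term at x = 3:
  Term 0 contributes 2 + 0 · 3 = 2
  Term 1 contributes 1 + 1 · 3 = 4
  Term 2 contributes 8 + 2 · 3 = 14
p(3) = ⊕ of these = min[2, 4, 14] = 2.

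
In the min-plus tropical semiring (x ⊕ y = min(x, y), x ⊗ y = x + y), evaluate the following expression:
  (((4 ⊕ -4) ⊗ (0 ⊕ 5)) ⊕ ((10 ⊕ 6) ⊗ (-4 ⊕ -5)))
(((4 ⊕ -4) ⊗ (0 ⊕ 5)) ⊕ ((10 ⊕ 6) ⊗ (-4 ⊕ -5))) = -4

Expand innermost to outermost. Recall ⊕ takes the minimum of its arguments and ⊗ takes their sum. Working out the expression (((4 ⊕ -4) ⊗ (0 ⊕ 5)) ⊕ ((10 ⊕ 6) ⊗ (-4 ⊕ -5))) gives -4.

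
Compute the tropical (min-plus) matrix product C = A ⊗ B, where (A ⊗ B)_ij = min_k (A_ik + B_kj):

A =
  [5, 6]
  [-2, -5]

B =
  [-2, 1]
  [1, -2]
A ⊗ B =
  [3, 4]
  [-4, -7]

Apply the min-plus product entry-by-entry:
  C[0][0] = min over k of (A[0][0] + B[0][0] = 5 + -2 = 3, A[0][1] + B[1][0] = 6 + 1 = 7) = 3 (attained at k = 0)
  C[0][1] = min over k of (A[0][0] + B[0][1] = 5 + 1 = 6, A[0][1] + B[1][1] = 6 + -2 = 4) = 4 (attained at k = 1)
  C[1][0] = min over k of (A[1][0] + B[0][0] = -2 + -2 = -4, A[1][1] + B[1][0] = -5 + 1 = -4) = -4 (attained at k = 0)
  C[1][1] = min over k of (A[1][0] + B[0][1] = -2 + 1 = -1, A[1][1] + B[1][1] = -5 + -2 = -7) = -7 (attained at k = 1)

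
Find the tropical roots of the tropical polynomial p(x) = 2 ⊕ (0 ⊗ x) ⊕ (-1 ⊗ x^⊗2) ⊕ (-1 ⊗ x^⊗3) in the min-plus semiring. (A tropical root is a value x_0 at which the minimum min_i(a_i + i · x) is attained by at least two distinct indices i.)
Roots: {0, 1, 2}

Each tropical root is a break point of the lower envelope of the lines y = a_i + i · x (there are 4 lines, with slopes 0, 1, ..., 3). Only the lines that attain the minimum somewhere contribute to roots; other lines are dominated. Here the surviving (envelope) indices are i = 3, i = 2, i = 1, i = 0.
Intersections between consecutive envelope lines give the roots: for adjacent envelope indices i < j the intersection is x = (a_i − a_j) / (j − i). Reading off the sorted break points: {0, 1, 2}.
Verification: at each break x_0, at least two indices attain the minimum of min_i(a_i + i · x_0).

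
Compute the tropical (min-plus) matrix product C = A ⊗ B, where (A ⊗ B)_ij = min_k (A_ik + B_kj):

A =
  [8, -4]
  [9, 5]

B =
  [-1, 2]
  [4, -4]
A ⊗ B =
  [0, -8]
  [8, 1]

Apply the min-plus product entry-by-entry:
  C[0][0] = min over k of (A[0][0] + B[0][0] = 8 + -1 = 7, A[0][1] + B[1][0] = -4 + 4 = 0) = 0 (attained at k = 1)
  C[0][1] = min over k of (A[0][0] + B[0][1] = 8 + 2 = 10, A[0][1] + B[1][1] = -4 + -4 = -8) = -8 (attained at k = 1)
  C[1][0] = min over k of (A[1][0] + B[0][0] = 9 + -1 = 8, A[1][1] + B[1][0] = 5 + 4 = 9) = 8 (attained at k = 0)
  C[1][1] = min over k of (A[1][0] + B[0][1] = 9 + 2 = 11, A[1][1] + B[1][1] = 5 + -4 = 1) = 1 (attained at k = 1)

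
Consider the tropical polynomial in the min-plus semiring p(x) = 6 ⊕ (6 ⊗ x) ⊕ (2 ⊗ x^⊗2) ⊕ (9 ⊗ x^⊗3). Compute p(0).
p(0) = 2

A tropical monomial a ⊗ x^⊗i evaluates to a + i · x. Evaluating each term at x = 0:
  Term 0 contributes 6 + 0 · 0 = 6
  Term 1 contributes 6 + 1 · 0 = 6
  Term 2 contributes 2 + 2 · 0 = 2
  Term 3 contributes 9 + 3 · 0 = 9
p(0) = ⊕ of these = min[6, 6, 2, 9] = 2.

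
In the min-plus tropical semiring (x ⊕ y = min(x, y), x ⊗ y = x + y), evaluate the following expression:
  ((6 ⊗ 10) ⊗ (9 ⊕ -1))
((6 ⊗ 10) ⊗ (9 ⊕ -1)) = 15

Expand innermost to outermost. Recall ⊕ takes the minimum of its arguments and ⊗ takes their sum. Working out the expression ((6 ⊗ 10) ⊗ (9 ⊕ -1)) gives 15.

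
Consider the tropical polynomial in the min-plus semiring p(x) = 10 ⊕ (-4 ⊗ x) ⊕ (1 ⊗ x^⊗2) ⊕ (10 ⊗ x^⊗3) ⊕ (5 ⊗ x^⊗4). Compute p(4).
p(4) = 0

A tropical monomial a ⊗ x^⊗i evaluates to a + i · x. Evaluating each term at x = 4:
  Term 0 contributes 10 + 0 · 4 = 10
  Term 1 contributes -4 + 1 · 4 = 0
  Term 2 contributes 1 + 2 · 4 = 9
  Term 3 contributes 10 + 3 · 4 = 22
  Term 4 contributes 5 + 4 · 4 = 21
p(4) = ⊕ of these = min[10, 0, 9, 22, 21] = 0.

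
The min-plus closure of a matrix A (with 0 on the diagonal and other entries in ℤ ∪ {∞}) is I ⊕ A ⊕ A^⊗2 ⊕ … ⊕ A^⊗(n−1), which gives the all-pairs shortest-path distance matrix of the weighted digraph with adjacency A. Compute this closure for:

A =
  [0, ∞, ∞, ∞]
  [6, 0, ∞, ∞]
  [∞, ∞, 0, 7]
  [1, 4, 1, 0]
Closure =
  [0, ∞, ∞, ∞]
  [6, 0, ∞, ∞]
  [8, 11, 0, 7]
  [1, 4, 1, 0]

This is the Floyd-Warshall all-pairs shortest-path computation. For each intermediate vertex k = 0, 1, …, 3, update dist[i][j] ← min(dist[i][j], dist[i][k] + dist[k][j]). The final matrix gives, for each (i, j), the minimum total weight of any directed path from i to j (possibly empty when i = j).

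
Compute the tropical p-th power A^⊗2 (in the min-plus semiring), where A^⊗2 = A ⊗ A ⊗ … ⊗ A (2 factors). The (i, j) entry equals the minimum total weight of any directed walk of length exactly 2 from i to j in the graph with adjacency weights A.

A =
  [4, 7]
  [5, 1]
A^⊗2 =
  [8, 8]
  [6, 2]

Each entry (A^⊗2)_ij equals the minimum over all length-2 walks i = v_0 → v_1 → … → v_2 = j of Σ_t A[v_t][v_{t+1}]. For example, for (i, j) = (0, 1) we minimise over 2 possible intermediate vertex sequences; the minimum is 8, attained along the walk 0 → 1 → 1.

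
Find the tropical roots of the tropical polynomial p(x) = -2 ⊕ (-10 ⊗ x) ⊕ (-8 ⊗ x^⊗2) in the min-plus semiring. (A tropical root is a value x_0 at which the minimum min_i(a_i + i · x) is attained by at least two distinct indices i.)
Roots: {-2, 8}

Each tropical root is a break point of the lower envelope of the lines y = a_i + i · x (there are 3 lines, with slopes 0, 1, ..., 2). Only the lines that attain the minimum somewhere contribute to roots; other lines are dominated. Here the surviving (envelope) indices are i = 2, i = 1, i = 0.
Intersections between consecutive envelope lines give the roots: for adjacent envelope indices i < j the intersection is x = (a_i − a_j) / (j − i). Reading off the sorted break points: {-2, 8}.
Verification: at each break x_0, at least two indices attain the minimum of min_i(a_i + i · x_0).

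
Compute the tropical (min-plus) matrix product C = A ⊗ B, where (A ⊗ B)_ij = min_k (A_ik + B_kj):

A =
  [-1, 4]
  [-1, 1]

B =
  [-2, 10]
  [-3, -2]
A ⊗ B =
  [-3, 2]
  [-3, -1]

Apply the min-plus product entry-by-entry:
  C[0][0] = min over k of (A[0][0] + B[0][0] = -1 + -2 = -3, A[0][1] + B[1][0] = 4 + -3 = 1) = -3 (attained at k = 0)
  C[0][1] = min over k of (A[0][0] + B[0][1] = -1 + 10 = 9, A[0][1] + B[1][1] = 4 + -2 = 2) = 2 (attained at k = 1)
  C[1][0] = min over k of (A[1][0] + B[0][0] = -1 + -2 = -3, A[1][1] + B[1][0] = 1 + -3 = -2) = -3 (attained at k = 0)
  C[1][1] = min over k of (A[1][0] + B[0][1] = -1 + 10 = 9, A[1][1] + B[1][1] = 1 + -2 = -1) = -1 (attained at k = 1)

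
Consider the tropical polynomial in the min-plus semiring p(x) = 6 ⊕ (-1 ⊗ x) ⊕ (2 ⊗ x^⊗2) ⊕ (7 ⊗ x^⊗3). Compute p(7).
p(7) = 6

A tropical monomial a ⊗ x^⊗i evaluates to a + i · x. Evaluating each term at x = 7:
  Term 0 contributes 6 + 0 · 7 = 6
  Term 1 contributes -1 + 1 · 7 = 6
  Term 2 contributes 2 + 2 · 7 = 16
  Term 3 contributes 7 + 3 · 7 = 28
p(7) = ⊕ of these = min[6, 6, 16, 28] = 6.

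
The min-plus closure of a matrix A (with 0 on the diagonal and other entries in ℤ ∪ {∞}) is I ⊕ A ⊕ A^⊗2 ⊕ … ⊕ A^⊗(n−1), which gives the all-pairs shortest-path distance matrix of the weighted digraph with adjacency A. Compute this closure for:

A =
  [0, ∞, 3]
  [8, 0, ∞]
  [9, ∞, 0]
Closure =
  [0, ∞, 3]
  [8, 0, 11]
  [9, ∞, 0]

This is the Floyd-Warshall all-pairs shortest-path computation. For each intermediate vertex k = 0, 1, …, 2, update dist[i][j] ← min(dist[i][j], dist[i][k] + dist[k][j]). The final matrix gives, for each (i, j), the minimum total weight of any directed path from i to j (possibly empty when i = j).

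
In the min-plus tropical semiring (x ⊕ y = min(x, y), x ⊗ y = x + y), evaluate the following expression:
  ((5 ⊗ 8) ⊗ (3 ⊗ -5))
((5 ⊗ 8) ⊗ (3 ⊗ -5)) = 11

Expand innermost to outermost. Recall ⊕ takes the minimum of its arguments and ⊗ takes their sum. Working out the expression ((5 ⊗ 8) ⊗ (3 ⊗ -5)) gives 11.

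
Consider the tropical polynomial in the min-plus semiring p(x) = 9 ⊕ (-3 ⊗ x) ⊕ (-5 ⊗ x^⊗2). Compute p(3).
p(3) = 0

A tropical monomial a ⊗ x^⊗i evaluates to a + i · x. Evaluating each term at x = 3:
  Term 0 contributes 9 + 0 · 3 = 9
  Term 1 contributes -3 + 1 · 3 = 0
  Term 2 contributes -5 + 2 · 3 = 1
p(3) = ⊕ of these = min[9, 0, 1] = 0.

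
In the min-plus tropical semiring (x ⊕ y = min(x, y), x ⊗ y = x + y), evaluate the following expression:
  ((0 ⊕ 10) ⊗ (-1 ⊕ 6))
((0 ⊕ 10) ⊗ (-1 ⊕ 6)) = -1

Expand innermost to outermost. Recall ⊕ takes the minimum of its arguments and ⊗ takes their sum. Working out the expression ((0 ⊕ 10) ⊗ (-1 ⊕ 6)) gives -1.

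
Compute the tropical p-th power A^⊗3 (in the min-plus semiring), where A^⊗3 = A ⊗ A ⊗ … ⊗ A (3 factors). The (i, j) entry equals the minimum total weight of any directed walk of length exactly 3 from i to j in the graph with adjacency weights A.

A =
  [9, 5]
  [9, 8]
A^⊗3 =
  [22, 19]
  [23, 22]

Each entry (A^⊗3)_ij equals the minimum over all length-3 walks i = v_0 → v_1 → … → v_3 = j of Σ_t A[v_t][v_{t+1}]. For example, for (i, j) = (0, 1) we minimise over 4 possible intermediate vertex sequences; the minimum is 19, attained along the walk 0 → 1 → 0 → 1.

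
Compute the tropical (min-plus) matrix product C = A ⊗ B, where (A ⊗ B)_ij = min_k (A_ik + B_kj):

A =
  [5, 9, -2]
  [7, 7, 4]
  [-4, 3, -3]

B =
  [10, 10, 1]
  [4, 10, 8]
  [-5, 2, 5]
A ⊗ B =
  [-7, 0, 3]
  [-1, 6, 8]
  [-8, -1, -3]

Apply the min-plus product entry-by-entry:
  C[0][0] = min over k of (A[0][0] + B[0][0] = 5 + 10 = 15, A[0][1] + B[1][0] = 9 + 4 = 13, A[0][2] + B[2][0] = -2 + -5 = -7) = -7 (attained at k = 2)
  C[0][1] = min over k of (A[0][0] + B[0][1] = 5 + 10 = 15, A[0][1] + B[1][1] = 9 + 10 = 19, A[0][2] + B[2][1] = -2 + 2 = 0) = 0 (attained at k = 2)
  C[0][2] = min over k of (A[0][0] + B[0][2] = 5 + 1 = 6, A[0][1] + B[1][2] = 9 + 8 = 17, A[0][2] + B[2][2] = -2 + 5 = 3) = 3 (attained at k = 2)
  C[1][0] = min over k of (A[1][0] + B[0][0] = 7 + 10 = 17, A[1][1] + B[1][0] = 7 + 4 = 11, A[1][2] + B[2][0] = 4 + -5 = -1) = -1 (attained at k = 2)
  C[1][1] = min over k of (A[1][0] + B[0][1] = 7 + 10 = 17, A[1][1] + B[1][1] = 7 + 10 = 17, A[1][2] + B[2][1] = 4 + 2 = 6) = 6 (attained at k = 2)
  C[1][2] = min over k of (A[1][0] + B[0][2] = 7 + 1 = 8, A[1][1] + B[1][2] = 7 + 8 = 15, A[1][2] + B[2][2] = 4 + 5 = 9) = 8 (attained at k = 0)
  C[2][0] = min over k of (A[2][0] + B[0][0] = -4 + 10 = 6, A[2][1] + B[1][0] = 3 + 4 = 7, A[2][2] + B[2][0] = -3 + -5 = -8) = -8 (attained at k = 2)
  C[2][1] = min over k of (A[2][0] + B[0][1] = -4 + 10 = 6, A[2][1] + B[1][1] = 3 + 10 = 13, A[2][2] + B[2][1] = -3 + 2 = -1) = -1 (attained at k = 2)
  C[2][2] = min over k of (A[2][0] + B[0][2] = -4 + 1 = -3, A[2][1] + B[1][2] = 3 + 8 = 11, A[2][2] + B[2][2] = -3 + 5 = 2) = -3 (attained at k = 0)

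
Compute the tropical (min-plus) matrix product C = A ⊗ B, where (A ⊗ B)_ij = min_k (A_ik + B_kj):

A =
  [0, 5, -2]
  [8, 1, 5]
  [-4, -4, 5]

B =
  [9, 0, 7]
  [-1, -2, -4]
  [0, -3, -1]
A ⊗ B =
  [-2, -5, -3]
  [0, -1, -3]
  [-5, -6, -8]

Apply the min-plus product entry-by-entry:
  C[0][0] = min over k of (A[0][0] + B[0][0] = 0 + 9 = 9, A[0][1] + B[1][0] = 5 + -1 = 4, A[0][2] + B[2][0] = -2 + 0 = -2) = -2 (attained at k = 2)
  C[0][1] = min over k of (A[0][0] + B[0][1] = 0 + 0 = 0, A[0][1] + B[1][1] = 5 + -2 = 3, A[0][2] + B[2][1] = -2 + -3 = -5) = -5 (attained at k = 2)
  C[0][2] = min over k of (A[0][0] + B[0][2] = 0 + 7 = 7, A[0][1] + B[1][2] = 5 + -4 = 1, A[0][2] + B[2][2] = -2 + -1 = -3) = -3 (attained at k = 2)
  C[1][0] = min over k of (A[1][0] + B[0][0] = 8 + 9 = 17, A[1][1] + B[1][0] = 1 + -1 = 0, A[1][2] + B[2][0] = 5 + 0 = 5) = 0 (attained at k = 1)
  C[1][1] = min over k of (A[1][0] + B[0][1] = 8 + 0 = 8, A[1][1] + B[1][1] = 1 + -2 = -1, A[1][2] + B[2][1] = 5 + -3 = 2) = -1 (attained at k = 1)
  C[1][2] = min over k of (A[1][0] + B[0][2] = 8 + 7 = 15, A[1][1] + B[1][2] = 1 + -4 = -3, A[1][2] + B[2][2] = 5 + -1 = 4) = -3 (attained at k = 1)
  C[2][0] = min over k of (A[2][0] + B[0][0] = -4 + 9 = 5, A[2][1] + B[1][0] = -4 + -1 = -5, A[2][2] + B[2][0] = 5 + 0 = 5) = -5 (attained at k = 1)
  C[2][1] = min over k of (A[2][0] + B[0][1] = -4 + 0 = -4, A[2][1] + B[1][1] = -4 + -2 = -6, A[2][2] + B[2][1] = 5 + -3 = 2) = -6 (attained at k = 1)
  C[2][2] = min over k of (A[2][0] + B[0][2] = -4 + 7 = 3, A[2][1] + B[1][2] = -4 + -4 = -8, A[2][2] + B[2][2] = 5 + -1 = 4) = -8 (attained at k = 1)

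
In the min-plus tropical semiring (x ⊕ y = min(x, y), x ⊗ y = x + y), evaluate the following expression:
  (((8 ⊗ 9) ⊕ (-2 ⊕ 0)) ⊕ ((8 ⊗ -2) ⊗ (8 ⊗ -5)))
(((8 ⊗ 9) ⊕ (-2 ⊕ 0)) ⊕ ((8 ⊗ -2) ⊗ (8 ⊗ -5))) = -2

Expand innermost to outermost. Recall ⊕ takes the minimum of its arguments and ⊗ takes their sum. Working out the expression (((8 ⊗ 9) ⊕ (-2 ⊕ 0)) ⊕ ((8 ⊗ -2) ⊗ (8 ⊗ -5))) gives -2.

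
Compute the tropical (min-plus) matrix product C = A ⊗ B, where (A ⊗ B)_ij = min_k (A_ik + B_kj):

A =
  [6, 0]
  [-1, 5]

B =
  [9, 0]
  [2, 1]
A ⊗ B =
  [2, 1]
  [7, -1]

Apply the min-plus product entry-by-entry:
  C[0][0] = min over k of (A[0][0] + B[0][0] = 6 + 9 = 15, A[0][1] + B[1][0] = 0 + 2 = 2) = 2 (attained at k = 1)
  C[0][1] = min over k of (A[0][0] + B[0][1] = 6 + 0 = 6, A[0][1] + B[1][1] = 0 + 1 = 1) = 1 (attained at k = 1)
  C[1][0] = min over k of (A[1][0] + B[0][0] = -1 + 9 = 8, A[1][1] + B[1][0] = 5 + 2 = 7) = 7 (attained at k = 1)
  C[1][1] = min over k of (A[1][0] + B[0][1] = -1 + 0 = -1, A[1][1] + B[1][1] = 5 + 1 = 6) = -1 (attained at k = 0)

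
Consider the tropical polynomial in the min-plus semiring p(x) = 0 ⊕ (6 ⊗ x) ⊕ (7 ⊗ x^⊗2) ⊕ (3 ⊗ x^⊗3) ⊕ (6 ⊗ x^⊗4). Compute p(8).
p(8) = 0

A tropical monomial a ⊗ x^⊗i evaluates to a + i · x. Evaluating each term at x = 8:
  Term 0 contributes 0 + 0 · 8 = 0
  Term 1 contributes 6 + 1 · 8 = 14
  Term 2 contributes 7 + 2 · 8 = 23
  Term 3 contributes 3 + 3 · 8 = 27
  Term 4 contributes 6 + 4 · 8 = 38
p(8) = ⊕ of these = min[0, 14, 23, 27, 38] = 0.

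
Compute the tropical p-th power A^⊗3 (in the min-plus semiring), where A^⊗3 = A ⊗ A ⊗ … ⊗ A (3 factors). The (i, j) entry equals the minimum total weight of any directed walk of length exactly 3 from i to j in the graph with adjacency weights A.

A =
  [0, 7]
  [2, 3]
A^⊗3 =
  [0, 7]
  [2, 9]

Each entry (A^⊗3)_ij equals the minimum over all length-3 walks i = v_0 → v_1 → … → v_3 = j of Σ_t A[v_t][v_{t+1}]. For example, for (i, j) = (0, 1) we minimise over 4 possible intermediate vertex sequences; the minimum is 7, attained along the walk 0 → 0 → 0 → 1.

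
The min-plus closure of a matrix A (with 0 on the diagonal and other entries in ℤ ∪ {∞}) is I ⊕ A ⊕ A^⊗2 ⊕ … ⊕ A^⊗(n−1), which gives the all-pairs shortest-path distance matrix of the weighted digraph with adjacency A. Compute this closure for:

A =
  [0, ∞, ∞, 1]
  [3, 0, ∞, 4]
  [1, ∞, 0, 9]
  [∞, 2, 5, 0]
Closure =
  [0, 3, 6, 1]
  [3, 0, 9, 4]
  [1, 4, 0, 2]
  [5, 2, 5, 0]

This is the Floyd-Warshall all-pairs shortest-path computation. For each intermediate vertex k = 0, 1, …, 3, update dist[i][j] ← min(dist[i][j], dist[i][k] + dist[k][j]). The final matrix gives, for each (i, j), the minimum total weight of any directed path from i to j (possibly empty when i = j).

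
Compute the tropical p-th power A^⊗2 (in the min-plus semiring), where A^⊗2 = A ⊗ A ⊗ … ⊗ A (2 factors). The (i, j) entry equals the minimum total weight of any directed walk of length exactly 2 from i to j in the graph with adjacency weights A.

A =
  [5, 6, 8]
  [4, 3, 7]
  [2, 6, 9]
A^⊗2 =
  [10, 9, 13]
  [7, 6, 10]
  [7, 8, 10]

Each entry (A^⊗2)_ij equals the minimum over all length-2 walks i = v_0 → v_1 → … → v_2 = j of Σ_t A[v_t][v_{t+1}]. For example, for (i, j) = (0, 2) we minimise over 3 possible intermediate vertex sequences; the minimum is 13, attained along the walk 0 → 0 → 2.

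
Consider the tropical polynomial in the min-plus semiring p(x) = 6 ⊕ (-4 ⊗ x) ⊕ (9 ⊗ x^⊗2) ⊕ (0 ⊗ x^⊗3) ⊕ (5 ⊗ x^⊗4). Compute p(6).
p(6) = 2

A tropical monomial a ⊗ x^⊗i evaluates to a + i · x. Evaluating each term at x = 6:
  Term 0 contributes 6 + 0 · 6 = 6
  Term 1 contributes -4 + 1 · 6 = 2
  Term 2 contributes 9 + 2 · 6 = 21
  Term 3 contributes 0 + 3 · 6 = 18
  Term 4 contributes 5 + 4 · 6 = 29
p(6) = ⊕ of these = min[6, 2, 21, 18, 29] = 2.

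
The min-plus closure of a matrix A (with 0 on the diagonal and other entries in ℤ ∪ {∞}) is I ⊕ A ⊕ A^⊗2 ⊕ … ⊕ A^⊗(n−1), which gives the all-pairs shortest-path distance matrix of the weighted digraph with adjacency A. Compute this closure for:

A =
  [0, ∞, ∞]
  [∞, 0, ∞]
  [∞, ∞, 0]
Closure =
  [0, ∞, ∞]
  [∞, 0, ∞]
  [∞, ∞, 0]

This is the Floyd-Warshall all-pairs shortest-path computation. For each intermediate vertex k = 0, 1, …, 2, update dist[i][j] ← min(dist[i][j], dist[i][k] + dist[k][j]). The final matrix gives, for each (i, j), the minimum total weight of any directed path from i to j (possibly empty when i = j).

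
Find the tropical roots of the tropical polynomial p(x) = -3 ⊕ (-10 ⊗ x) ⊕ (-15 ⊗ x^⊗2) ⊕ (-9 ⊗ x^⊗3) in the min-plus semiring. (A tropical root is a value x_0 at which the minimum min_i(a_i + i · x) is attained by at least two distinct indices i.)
Roots: {-6, 5, 7}

Each tropical root is a break point of the lower envelope of the lines y = a_i + i · x (there are 4 lines, with slopes 0, 1, ..., 3). Only the lines that attain the minimum somewhere contribute to roots; other lines are dominated. Here the surviving (envelope) indices are i = 3, i = 2, i = 1, i = 0.
Intersections between consecutive envelope lines give the roots: for adjacent envelope indices i < j the intersection is x = (a_i − a_j) / (j − i). Reading off the sorted break points: {-6, 5, 7}.
Verification: at each break x_0, at least two indices attain the minimum of min_i(a_i + i · x_0).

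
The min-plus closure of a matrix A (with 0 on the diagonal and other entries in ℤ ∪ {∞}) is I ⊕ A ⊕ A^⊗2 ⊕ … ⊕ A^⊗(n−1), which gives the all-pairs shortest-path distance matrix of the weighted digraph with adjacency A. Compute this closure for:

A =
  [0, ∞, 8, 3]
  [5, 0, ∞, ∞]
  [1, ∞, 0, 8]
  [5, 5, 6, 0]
Closure =
  [0, 8, 8, 3]
  [5, 0, 13, 8]
  [1, 9, 0, 4]
  [5, 5, 6, 0]

This is the Floyd-Warshall all-pairs shortest-path computation. For each intermediate vertex k = 0, 1, …, 3, update dist[i][j] ← min(dist[i][j], dist[i][k] + dist[k][j]). The final matrix gives, for each (i, j), the minimum total weight of any directed path from i to j (possibly empty when i = j).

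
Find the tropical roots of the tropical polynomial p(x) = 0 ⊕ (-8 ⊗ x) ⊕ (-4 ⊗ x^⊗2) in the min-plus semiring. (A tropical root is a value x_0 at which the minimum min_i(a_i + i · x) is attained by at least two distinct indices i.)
Roots: {-4, 8}

Each tropical root is a break point of the lower envelope of the lines y = a_i + i · x (there are 3 lines, with slopes 0, 1, ..., 2). Only the lines that attain the minimum somewhere contribute to roots; other lines are dominated. Here the surviving (envelope) indices are i = 2, i = 1, i = 0.
Intersections between consecutive envelope lines give the roots: for adjacent envelope indices i < j the intersection is x = (a_i − a_j) / (j − i). Reading off the sorted break points: {-4, 8}.
Verification: at each break x_0, at least two indices attain the minimum of min_i(a_i + i · x_0).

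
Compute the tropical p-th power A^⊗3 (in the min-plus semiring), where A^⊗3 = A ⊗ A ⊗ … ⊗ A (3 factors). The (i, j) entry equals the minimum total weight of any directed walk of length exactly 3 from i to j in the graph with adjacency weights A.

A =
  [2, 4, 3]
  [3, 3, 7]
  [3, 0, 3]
A^⊗3 =
  [6, 5, 7]
  [7, 6, 8]
  [5, 6, 6]

Each entry (A^⊗3)_ij equals the minimum over all length-3 walks i = v_0 → v_1 → … → v_3 = j of Σ_t A[v_t][v_{t+1}]. For example, for (i, j) = (0, 2) we minimise over 9 possible intermediate vertex sequences; the minimum is 7, attained along the walk 0 → 0 → 0 → 2.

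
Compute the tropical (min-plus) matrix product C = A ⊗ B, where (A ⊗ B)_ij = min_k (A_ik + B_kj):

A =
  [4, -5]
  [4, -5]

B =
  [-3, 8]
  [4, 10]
A ⊗ B =
  [-1, 5]
  [-1, 5]

Apply the min-plus product entry-by-entry:
  C[0][0] = min over k of (A[0][0] + B[0][0] = 4 + -3 = 1, A[0][1] + B[1][0] = -5 + 4 = -1) = -1 (attained at k = 1)
  C[0][1] = min over k of (A[0][0] + B[0][1] = 4 + 8 = 12, A[0][1] + B[1][1] = -5 + 10 = 5) = 5 (attained at k = 1)
  C[1][0] = min over k of (A[1][0] + B[0][0] = 4 + -3 = 1, A[1][1] + B[1][0] = -5 + 4 = -1) = -1 (attained at k = 1)
  C[1][1] = min over k of (A[1][0] + B[0][1] = 4 + 8 = 12, A[1][1] + B[1][1] = -5 + 10 = 5) = 5 (attained at k = 1)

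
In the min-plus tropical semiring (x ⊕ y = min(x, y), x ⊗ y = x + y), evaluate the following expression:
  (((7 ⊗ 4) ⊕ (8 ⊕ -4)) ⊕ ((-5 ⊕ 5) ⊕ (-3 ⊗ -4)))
(((7 ⊗ 4) ⊕ (8 ⊕ -4)) ⊕ ((-5 ⊕ 5) ⊕ (-3 ⊗ -4))) = -7

Expand innermost to outermost. Recall ⊕ takes the minimum of its arguments and ⊗ takes their sum. Working out the expression (((7 ⊗ 4) ⊕ (8 ⊕ -4)) ⊕ ((-5 ⊕ 5) ⊕ (-3 ⊗ -4))) gives -7.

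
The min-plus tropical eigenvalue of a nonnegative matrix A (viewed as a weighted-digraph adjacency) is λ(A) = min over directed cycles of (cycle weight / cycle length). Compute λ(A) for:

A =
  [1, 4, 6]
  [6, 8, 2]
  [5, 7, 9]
λ(A) = 1

Enumerate directed cycles and compute their means (weight / length). Sample:
  cycle 0 → 0: weight = 1, length = 1, mean = 1/1 ≈ 1.000
  cycle 1 → 1: weight = 8, length = 1, mean = 8/1 ≈ 8.000
  cycle 2 → 2: weight = 9, length = 1, mean = 9/1 ≈ 9.000
  cycle 0 → 1 → 0: weight = 10, length = 2, mean = 10/2 ≈ 5.000
  cycle 0 → 2 → 0: weight = 11, length = 2, mean = 11/2 ≈ 5.500
  cycle 1 → 0 → 1: weight = 10, length = 2, mean = 10/2 ≈ 5.000
Minimum mean = 1.000, attained e.g. along the cycle 0 → 0 with weight 1 and length 1. So λ(A) = 1/1 = 1.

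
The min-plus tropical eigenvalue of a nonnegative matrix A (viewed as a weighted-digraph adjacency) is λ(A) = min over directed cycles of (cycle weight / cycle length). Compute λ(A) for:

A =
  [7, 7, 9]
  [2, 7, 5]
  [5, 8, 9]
λ(A) = 9/2

Enumerate directed cycles and compute their means (weight / length). Sample:
  cycle 0 → 0: weight = 7, length = 1, mean = 7/1 ≈ 7.000
  cycle 1 → 1: weight = 7, length = 1, mean = 7/1 ≈ 7.000
  cycle 2 → 2: weight = 9, length = 1, mean = 9/1 ≈ 9.000
  cycle 0 → 1 → 0: weight = 9, length = 2, mean = 9/2 ≈ 4.500
  cycle 0 → 2 → 0: weight = 14, length = 2, mean = 14/2 ≈ 7.000
  cycle 1 → 0 → 1: weight = 9, length = 2, mean = 9/2 ≈ 4.500
Minimum mean = 4.500, attained e.g. along the cycle 0 → 1 → 0 with weight 9 and length 2. So λ(A) = 9/2 = 9/2.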